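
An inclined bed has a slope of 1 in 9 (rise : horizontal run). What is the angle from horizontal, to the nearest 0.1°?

tan θ = 1/9 = 0.1111
θ = arctan(0.1111) = 6.34°

6.3°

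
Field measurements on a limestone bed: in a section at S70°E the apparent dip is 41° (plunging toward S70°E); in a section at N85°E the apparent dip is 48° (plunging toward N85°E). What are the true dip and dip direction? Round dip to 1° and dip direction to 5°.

Each apparent-dip line lies in the plane. As unit vectors (x east, y north, z up), v₁ plunges 41°→S70°E and v₂ plunges 48°→N85°E.
Cross product v₁ × v₂ gives the pole to the plane: n ∝ (0.230, 0.090, 0.213).
tan δ = √(n_x²+n_y²)/n_z = 0.247/0.213, so δ = 49.2°.
Dip direction = azimuth of (n_x, n_y) = atan2(0.230, 0.090) = 69°.

true dip 49°, dip direction 070°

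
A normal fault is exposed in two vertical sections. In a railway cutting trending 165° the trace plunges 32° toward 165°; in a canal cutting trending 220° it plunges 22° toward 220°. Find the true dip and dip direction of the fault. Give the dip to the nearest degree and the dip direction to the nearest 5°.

true dip 32°, dip direction 170°

Represent each trace as a vector plunging at its apparent dip toward its trend (east-north-up frame): v₁ = (0.219, -0.819, -0.530), v₂ = (-0.596, -0.710, -0.375).
The plane normal is n = v₁ × v₂ ∝ (0.070, -0.398, 0.644).
Dip δ = arctan(|n_h|/n_z) = arctan(0.404/0.644) = 32.1°.
The horizontal component of n points toward azimuth atan2(n_x, n_y) = 170°, the dip direction.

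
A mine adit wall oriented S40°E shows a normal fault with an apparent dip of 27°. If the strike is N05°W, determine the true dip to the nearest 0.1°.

The section is 35° from the strike.
tan δ = tan α / sin β = tan 27° / sin 35° = 0.5095 / 0.5736 = 0.8883
true dip = arctan 0.8883 = 41.62°

41.6°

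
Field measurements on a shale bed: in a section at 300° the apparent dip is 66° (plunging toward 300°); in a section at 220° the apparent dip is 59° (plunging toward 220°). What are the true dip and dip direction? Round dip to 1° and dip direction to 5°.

Each apparent-dip line lies in the plane. As unit vectors (x east, y north, z up), v₁ plunges 66°→300° and v₂ plunges 59°→220°.
Cross product v₁ × v₂ gives the pole to the plane: n ∝ (-0.535, 0.001, 0.206).
True dip = arccos(n_z / |n|) = arccos(0.3599) = 68.9°.
The horizontal component of n points toward azimuth atan2(n_x, n_y) = 270°, the dip direction.

true dip 69°, dip direction 270°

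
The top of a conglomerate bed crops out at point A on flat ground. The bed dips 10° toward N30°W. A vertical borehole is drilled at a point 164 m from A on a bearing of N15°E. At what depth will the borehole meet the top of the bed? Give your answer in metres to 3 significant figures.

The hole lies 45° from the dip direction, so the down-dip offset is 164 × cos 45° = 115.97 m.
Depth = down-dip offset × tan(dip) = 115.97 × tan 10° = 115.97 × 0.1763
Depth = 20.45 m

20.4 m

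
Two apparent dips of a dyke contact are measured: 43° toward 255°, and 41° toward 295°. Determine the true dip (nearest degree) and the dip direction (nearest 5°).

true dip 44°, dip direction 270°

Represent each trace as a vector plunging at its apparent dip toward its trend (east-north-up frame): v₁ = (-0.706, -0.189, -0.682), v₂ = (-0.684, 0.319, -0.656).
The plane normal is n = v₁ × v₂ ∝ (-0.342, -0.003, 0.355).
Dip δ = arctan(|n_h|/n_z) = arctan(0.342/0.355) = 43.9°.
Dip direction = azimuth of (n_x, n_y) = atan2(-0.342, -0.003) = 269°.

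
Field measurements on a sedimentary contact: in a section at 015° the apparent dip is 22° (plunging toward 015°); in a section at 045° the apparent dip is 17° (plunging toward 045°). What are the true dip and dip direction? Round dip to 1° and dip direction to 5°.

true dip 22°, dip direction 005°

The two traces are lines in the plane: v₁ = (sin 15°·cos 22°, cos 15°·cos 22°, −sin 22°), v₂ = (sin 45°·cos 17°, cos 45°·cos 17°, −sin 17°).
Cross product v₁ × v₂ gives the pole to the plane: n ∝ (0.009, 0.183, 0.443).
tan δ = √(n_x²+n_y²)/n_z = 0.183/0.443, so δ = 22.5°.
Dip direction = atan2(0.009, 0.183) = 3° (azimuth of n's horizontal projection).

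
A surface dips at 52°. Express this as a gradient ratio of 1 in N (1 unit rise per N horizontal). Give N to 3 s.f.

1 in 0.781

1 : N means tan θ = 1/N, so N = 1/tan 52° = 1/1.2799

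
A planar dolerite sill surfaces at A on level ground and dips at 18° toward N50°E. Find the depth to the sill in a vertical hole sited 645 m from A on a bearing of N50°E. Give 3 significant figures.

The hole is directly down-dip from the outcrop, so the down-dip offset is 645 m.
Depth = down-dip offset × tan(dip) = 645.00 × tan 18° = 645.00 × 0.3249
Depth = 209.57 m

210 m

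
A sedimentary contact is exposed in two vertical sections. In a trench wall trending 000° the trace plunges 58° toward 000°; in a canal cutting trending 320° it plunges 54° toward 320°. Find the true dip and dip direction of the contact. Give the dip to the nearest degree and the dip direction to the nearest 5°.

Each apparent-dip line lies in the plane. As unit vectors (x east, y north, z up), v₁ plunges 58°→000° and v₂ plunges 54°→320°.
The plane normal is n = v₁ × v₂ ∝ (-0.047, 0.320, 0.200).
tan δ = √(n_x²+n_y²)/n_z = 0.324/0.200, so δ = 58.3°.
The horizontal component of n points toward azimuth atan2(n_x, n_y) = 352°, the dip direction.

true dip 58°, dip direction 350°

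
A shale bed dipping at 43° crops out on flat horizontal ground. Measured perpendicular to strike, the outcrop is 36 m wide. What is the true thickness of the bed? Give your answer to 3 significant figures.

True thickness t = w · sin(dip) = 36 × sin 43°
t = 36 × 0.6820 = 24.552 m

24.6 m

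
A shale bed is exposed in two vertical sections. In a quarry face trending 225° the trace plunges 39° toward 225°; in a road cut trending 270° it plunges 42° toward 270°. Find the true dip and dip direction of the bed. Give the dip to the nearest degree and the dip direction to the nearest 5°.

The two traces are lines in the plane: v₁ = (sin 225°·cos 39°, cos 225°·cos 39°, −sin 39°), v₂ = (sin 270°·cos 42°, cos 270°·cos 42°, −sin 42°).
Cross product v₁ × v₂ gives the pole to the plane: n ∝ (-0.368, -0.100, 0.408).
tan δ = √(n_x²+n_y²)/n_z = 0.381/0.408, so δ = 43.0°.
Dip direction = atan2(-0.368, -0.100) = 255° (azimuth of n's horizontal projection).

true dip 43°, dip direction 255°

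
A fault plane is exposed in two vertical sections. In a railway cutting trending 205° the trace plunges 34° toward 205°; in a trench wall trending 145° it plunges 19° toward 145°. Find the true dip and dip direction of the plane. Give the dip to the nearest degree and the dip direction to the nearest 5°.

true dip 34°, dip direction 205°

Each apparent-dip line lies in the plane. As unit vectors (x east, y north, z up), v₁ plunges 34°→205° and v₂ plunges 19°→145°.
The plane normal is n = v₁ × v₂ ∝ (-0.188, -0.417, 0.679).
Dip δ = arctan(|n_h|/n_z) = arctan(0.458/0.679) = 34.0°.
The horizontal component of n points toward azimuth atan2(n_x, n_y) = 204°, the dip direction.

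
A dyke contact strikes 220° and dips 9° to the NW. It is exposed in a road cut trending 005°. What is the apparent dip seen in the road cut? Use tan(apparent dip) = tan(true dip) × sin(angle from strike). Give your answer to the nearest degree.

The strike is 220° and the section trends 005°; the acute angle between them is β = 35°.
tan α = tan 9° × sin 35° = 0.1584 × 0.5736 = 0.0908
apparent dip = arctan 0.0908 = 5.19°

5°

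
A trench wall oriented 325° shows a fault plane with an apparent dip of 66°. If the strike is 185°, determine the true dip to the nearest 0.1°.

The section is 40° from the strike.
tan(true dip) = tan 66° / sin 40° = 3.4942
true dip = arctan 3.4942 = 74.03°

74.0°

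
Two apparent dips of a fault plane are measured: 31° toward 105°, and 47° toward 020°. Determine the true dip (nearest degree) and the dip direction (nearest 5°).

true dip 50°, dip direction 045°

Represent each trace as a vector plunging at its apparent dip toward its trend (east-north-up frame): v₁ = (0.828, -0.222, -0.515), v₂ = (0.233, 0.641, -0.731).
The plane normal is n = v₁ × v₂ ∝ (0.492, 0.485, 0.582).
True dip = arccos(n_z / |n|) = arccos(0.6442) = 49.9°.
The horizontal component of n points toward azimuth atan2(n_x, n_y) = 45°, the dip direction.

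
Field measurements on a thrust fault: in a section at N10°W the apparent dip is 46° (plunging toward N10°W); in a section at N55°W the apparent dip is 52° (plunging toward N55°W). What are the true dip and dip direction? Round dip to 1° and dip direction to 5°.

true dip 52°, dip direction 315°

The two traces are lines in the plane: v₁ = (sin 350°·cos 46°, cos 350°·cos 46°, −sin 46°), v₂ = (sin 305°·cos 52°, cos 305°·cos 52°, −sin 52°).
n = v₁ × v₂ = (-0.285, 0.268, 0.302) (taken with n_z > 0).
tan δ = √(n_x²+n_y²)/n_z = 0.391/0.302, so δ = 52.3°.
The horizontal component of n points toward azimuth atan2(n_x, n_y) = 313°, the dip direction.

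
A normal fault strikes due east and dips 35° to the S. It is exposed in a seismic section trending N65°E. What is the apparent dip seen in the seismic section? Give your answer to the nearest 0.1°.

16.5°

Angle between strike (due east) and section (N65°E): β = 25°.
tan α = tan 35° × sin 25° = 0.7002 × 0.4226 = 0.2959
α = arctan(0.2959) = 16.48°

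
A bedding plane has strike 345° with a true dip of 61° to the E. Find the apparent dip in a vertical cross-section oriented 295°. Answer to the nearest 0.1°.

Angle between strike (345°) and section (295°): β = 50°.
tan α = tan 61° × sin 50° = 1.8040 × 0.7660 = 1.3820
α = arctan(1.3820) = 54.11°

54.1°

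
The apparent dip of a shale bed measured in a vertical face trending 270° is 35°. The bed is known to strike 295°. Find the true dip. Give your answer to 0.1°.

58.9°

β = acute angle between strike 295° and section 270° = 25°.
tan δ = tan α / sin β = tan 35° / sin 25° = 0.7002 / 0.4226 = 1.6568
δ = arctan(1.6568) = 58.89°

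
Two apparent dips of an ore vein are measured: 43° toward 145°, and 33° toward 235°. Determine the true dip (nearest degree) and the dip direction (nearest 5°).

The two traces are lines in the plane: v₁ = (sin 145°·cos 43°, cos 145°·cos 43°, −sin 43°), v₂ = (sin 235°·cos 33°, cos 235°·cos 33°, −sin 33°).
Cross product v₁ × v₂ gives the pole to the plane: n ∝ (0.002, -0.697, 0.613).
True dip = arccos(n_z / |n|) = arccos(0.6606) = 48.7°.
Dip direction = azimuth of (n_x, n_y) = atan2(0.002, -0.697) = 180°.

true dip 49°, dip direction 180°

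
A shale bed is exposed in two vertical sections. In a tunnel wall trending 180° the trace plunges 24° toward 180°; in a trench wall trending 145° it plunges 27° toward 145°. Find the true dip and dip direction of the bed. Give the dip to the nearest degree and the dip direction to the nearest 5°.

Each apparent-dip line lies in the plane. As unit vectors (x east, y north, z up), v₁ plunges 24°→180° and v₂ plunges 27°→145°.
Cross product v₁ × v₂ gives the pole to the plane: n ∝ (0.118, -0.208, 0.467).
tan δ = √(n_x²+n_y²)/n_z = 0.239/0.467, so δ = 27.1°.
Dip direction = azimuth of (n_x, n_y) = atan2(0.118, -0.208) = 150°.

true dip 27°, dip direction 150°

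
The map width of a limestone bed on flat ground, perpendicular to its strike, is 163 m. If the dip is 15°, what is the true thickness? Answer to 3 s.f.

42.2 m

True thickness t = w · sin(dip) = 163 × sin 15°
t = 163 × 0.2588 = 42.188 m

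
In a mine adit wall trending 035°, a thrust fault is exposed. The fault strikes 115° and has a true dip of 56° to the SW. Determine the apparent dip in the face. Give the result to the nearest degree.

The section lies 80° from the strike.
tan α = tan 56° × sin 80° = 1.4826 × 0.9848 = 1.4600
α = arctan(1.4600) = 55.59°

56°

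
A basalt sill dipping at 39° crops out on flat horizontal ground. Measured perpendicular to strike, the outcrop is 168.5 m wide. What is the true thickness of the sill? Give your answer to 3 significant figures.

True thickness t = w · sin(dip) = 168.5 × sin 39°
t = 168.5 × 0.6293 = 106.040 m

106 m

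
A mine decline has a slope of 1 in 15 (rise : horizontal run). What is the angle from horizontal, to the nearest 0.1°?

3.8°

tan θ = 1/15 = 0.0667
θ = arctan(0.0667) = 3.81°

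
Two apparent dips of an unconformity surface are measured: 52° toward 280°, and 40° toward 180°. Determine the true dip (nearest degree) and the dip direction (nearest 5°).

true dip 59°, dip direction 240°

Each apparent-dip line lies in the plane. As unit vectors (x east, y north, z up), v₁ plunges 52°→280° and v₂ plunges 40°→180°.
The plane normal is n = v₁ × v₂ ∝ (-0.672, -0.390, 0.464).
tan δ = √(n_x²+n_y²)/n_z = 0.777/0.464, so δ = 59.1°.
Dip direction = atan2(-0.672, -0.390) = 240° (azimuth of n's horizontal projection).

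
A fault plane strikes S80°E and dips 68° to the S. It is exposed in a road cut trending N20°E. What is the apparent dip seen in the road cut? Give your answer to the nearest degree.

The section lies 80° from the strike.
tan α = tan 68° × sin 80° = 2.4751 × 0.9848 = 2.4375
apparent dip = arctan 2.4375 = 67.69°

68°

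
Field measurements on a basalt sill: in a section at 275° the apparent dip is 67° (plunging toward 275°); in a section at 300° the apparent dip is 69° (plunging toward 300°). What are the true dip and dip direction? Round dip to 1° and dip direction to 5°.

The two traces are lines in the plane: v₁ = (sin 275°·cos 67°, cos 275°·cos 67°, −sin 67°), v₂ = (sin 300°·cos 69°, cos 300°·cos 69°, −sin 69°).
n = v₁ × v₂ = (-0.133, 0.078, 0.059) (taken with n_z > 0).
Dip δ = arctan(|n_h|/n_z) = arctan(0.154/0.059) = 69.0°.
Dip direction = azimuth of (n_x, n_y) = atan2(-0.133, 0.078) = 300°.

true dip 69°, dip direction 300°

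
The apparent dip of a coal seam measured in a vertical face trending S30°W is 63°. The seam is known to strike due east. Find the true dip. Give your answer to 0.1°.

66.2°

The section is 60° from the strike.
tan(true dip) = tan 63° / sin 60° = 2.2662
δ = arctan(2.2662) = 66.19°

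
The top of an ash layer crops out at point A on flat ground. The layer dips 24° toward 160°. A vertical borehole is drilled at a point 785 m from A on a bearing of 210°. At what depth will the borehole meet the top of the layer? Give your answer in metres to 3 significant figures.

225 m

The hole lies 50° from the dip direction, so the down-dip offset is 785 × cos 50° = 504.59 m.
Depth = down-dip offset × tan(dip) = 504.59 × tan 24° = 504.59 × 0.4452
Depth = 224.66 m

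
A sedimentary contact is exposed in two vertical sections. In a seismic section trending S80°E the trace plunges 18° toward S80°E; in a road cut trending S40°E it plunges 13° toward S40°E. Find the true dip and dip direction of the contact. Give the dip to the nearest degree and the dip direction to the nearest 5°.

Represent each trace as a vector plunging at its apparent dip toward its trend (east-north-up frame): v₁ = (0.937, -0.165, -0.309), v₂ = (0.626, -0.746, -0.225).
Cross product v₁ × v₂ gives the pole to the plane: n ∝ (0.194, -0.017, 0.596).
Dip δ = arctan(|n_h|/n_z) = arctan(0.194/0.596) = 18.1°.
Dip direction = atan2(0.194, -0.017) = 95° (azimuth of n's horizontal projection).

true dip 18°, dip direction 095°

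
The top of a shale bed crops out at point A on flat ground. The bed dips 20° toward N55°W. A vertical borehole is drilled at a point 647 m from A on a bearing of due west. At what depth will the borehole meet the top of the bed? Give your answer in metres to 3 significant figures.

The hole lies 35° from the dip direction, so the down-dip offset is 647 × cos 35° = 529.99 m.
Depth = down-dip offset × tan(dip) = 529.99 × tan 20° = 529.99 × 0.3640
Depth = 192.90 m

193 m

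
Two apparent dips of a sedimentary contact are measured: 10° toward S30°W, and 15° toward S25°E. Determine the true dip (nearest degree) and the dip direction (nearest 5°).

Represent each trace as a vector plunging at its apparent dip toward its trend (east-north-up frame): v₁ = (-0.492, -0.853, -0.174), v₂ = (0.408, -0.875, -0.259).
Cross product v₁ × v₂ gives the pole to the plane: n ∝ (0.069, -0.198, 0.779).
True dip = arccos(n_z / |n|) = arccos(0.9656) = 15.1°.
Dip direction = atan2(0.069, -0.198) = 161° (azimuth of n's horizontal projection).

true dip 15°, dip direction 160°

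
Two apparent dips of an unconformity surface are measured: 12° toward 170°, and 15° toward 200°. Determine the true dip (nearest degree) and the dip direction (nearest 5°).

Each apparent-dip line lies in the plane. As unit vectors (x east, y north, z up), v₁ plunges 12°→170° and v₂ plunges 15°→200°.
The plane normal is n = v₁ × v₂ ∝ (-0.061, -0.113, 0.472).
True dip = arccos(n_z / |n|) = arccos(0.9652) = 15.2°.
Dip direction = azimuth of (n_x, n_y) = atan2(-0.061, -0.113) = 208°.

true dip 15°, dip direction 210°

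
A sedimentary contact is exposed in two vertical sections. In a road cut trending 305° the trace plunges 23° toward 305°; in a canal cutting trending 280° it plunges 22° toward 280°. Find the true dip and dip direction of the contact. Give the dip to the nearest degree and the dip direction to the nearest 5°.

true dip 23°, dip direction 300°

Each apparent-dip line lies in the plane. As unit vectors (x east, y north, z up), v₁ plunges 23°→305° and v₂ plunges 22°→280°.
The plane normal is n = v₁ × v₂ ∝ (-0.135, 0.074, 0.361).
Dip δ = arctan(|n_h|/n_z) = arctan(0.154/0.361) = 23.1°.
Dip direction = azimuth of (n_x, n_y) = atan2(-0.135, 0.074) = 299°.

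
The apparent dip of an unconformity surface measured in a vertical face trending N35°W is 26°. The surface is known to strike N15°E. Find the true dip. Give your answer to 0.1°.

32.5°

The section is 50° from the strike.
tan δ = tan α / sin β = tan 26° / sin 50° = 0.4877 / 0.7660 = 0.6367
δ = arctan(0.6367) = 32.48°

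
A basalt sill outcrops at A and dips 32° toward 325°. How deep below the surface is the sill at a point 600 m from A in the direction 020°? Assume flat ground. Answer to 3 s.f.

The hole lies 55° from the dip direction, so the down-dip offset is 600 × cos 55° = 344.15 m.
Depth = down-dip offset × tan(dip) = 344.15 × tan 32° = 344.15 × 0.6249
Depth = 215.05 m

215 m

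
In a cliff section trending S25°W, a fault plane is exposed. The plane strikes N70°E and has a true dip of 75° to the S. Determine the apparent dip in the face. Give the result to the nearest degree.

The section lies 45° from the strike.
tan(apparent dip) = tan 75° · sin 45° = 2.6390
α = arctan(2.6390) = 69.25°

69°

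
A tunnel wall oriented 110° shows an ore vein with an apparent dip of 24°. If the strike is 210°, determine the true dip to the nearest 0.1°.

β = acute angle between strike 210° and section 110° = 80°.
tan(true dip) = tan 24° / sin 80° = 0.4521
true dip = arctan 0.4521 = 24.33°

24.3°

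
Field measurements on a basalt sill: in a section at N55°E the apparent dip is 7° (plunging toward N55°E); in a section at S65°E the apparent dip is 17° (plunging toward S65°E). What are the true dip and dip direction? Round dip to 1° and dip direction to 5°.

Each apparent-dip line lies in the plane. As unit vectors (x east, y north, z up), v₁ plunges 7°→N55°E and v₂ plunges 17°→S65°E.
n = v₁ × v₂ = (0.216, -0.132, 0.822) (taken with n_z > 0).
Dip δ = arctan(|n_h|/n_z) = arctan(0.253/0.822) = 17.1°.
The horizontal component of n points toward azimuth atan2(n_x, n_y) = 121°, the dip direction.

true dip 17°, dip direction 120°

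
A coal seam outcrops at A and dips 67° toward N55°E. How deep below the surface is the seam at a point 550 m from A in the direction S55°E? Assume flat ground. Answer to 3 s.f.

The hole lies 70° from the dip direction, so the down-dip offset is 550 × cos 70° = 188.11 m.
Depth = down-dip offset × tan(dip) = 188.11 × tan 67° = 188.11 × 2.3559
Depth = 443.16 m

443 m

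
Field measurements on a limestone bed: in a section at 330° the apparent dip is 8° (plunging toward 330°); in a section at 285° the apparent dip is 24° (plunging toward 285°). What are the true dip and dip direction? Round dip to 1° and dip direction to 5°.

Represent each trace as a vector plunging at its apparent dip toward its trend (east-north-up frame): v₁ = (-0.495, 0.858, -0.139), v₂ = (-0.882, 0.236, -0.407).
The plane normal is n = v₁ × v₂ ∝ (-0.316, -0.079, 0.640).
tan δ = √(n_x²+n_y²)/n_z = 0.326/0.640, so δ = 27.0°.
Dip direction = atan2(-0.316, -0.079) = 256° (azimuth of n's horizontal projection).

true dip 27°, dip direction 255°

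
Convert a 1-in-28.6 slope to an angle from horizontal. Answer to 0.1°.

2.0°

tan θ = 1/28.6 = 0.0350
θ = arctan(0.0350) = 2.00°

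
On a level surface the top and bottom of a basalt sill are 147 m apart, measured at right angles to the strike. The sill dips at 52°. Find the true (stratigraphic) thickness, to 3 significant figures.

116 m

True thickness t = w · sin(dip) = 147 × sin 52°
t = 147 × 0.7880 = 115.838 m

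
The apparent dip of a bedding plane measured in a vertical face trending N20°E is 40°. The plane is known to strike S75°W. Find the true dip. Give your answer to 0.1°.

β = acute angle between strike S75°W and section N20°E = 55°.
tan(true dip) = tan 40° / sin 55° = 1.0244
δ = arctan(1.0244) = 45.69°

45.7°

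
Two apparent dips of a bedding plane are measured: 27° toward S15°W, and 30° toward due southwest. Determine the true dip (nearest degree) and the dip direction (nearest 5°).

true dip 30°, dip direction 225°

Each apparent-dip line lies in the plane. As unit vectors (x east, y north, z up), v₁ plunges 27°→S15°W and v₂ plunges 30°→due southwest.
n = v₁ × v₂ = (-0.152, -0.163, 0.386) (taken with n_z > 0).
True dip = arccos(n_z / |n|) = arccos(0.8659) = 30.0°.
Dip direction = atan2(-0.152, -0.163) = 223° (azimuth of n's horizontal projection).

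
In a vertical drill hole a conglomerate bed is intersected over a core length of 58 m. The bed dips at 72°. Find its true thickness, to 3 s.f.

True thickness t = h · cos(dip) = 58 × cos 72°
t = 58 × 0.3090 = 17.923 m

17.9 m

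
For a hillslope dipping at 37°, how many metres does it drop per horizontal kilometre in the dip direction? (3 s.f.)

drop per km = 1000 × tan 37° = 1000 × 0.7536

754 m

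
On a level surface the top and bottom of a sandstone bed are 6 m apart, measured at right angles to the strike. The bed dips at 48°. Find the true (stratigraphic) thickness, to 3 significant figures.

4.46 m

True thickness t = w · sin(dip) = 6 × sin 48°
t = 6 × 0.7431 = 4.459 m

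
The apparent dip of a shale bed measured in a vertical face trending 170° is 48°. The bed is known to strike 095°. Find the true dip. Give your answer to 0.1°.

49.0°

β = acute angle between strike 095° and section 170° = 75°.
tan(true dip) = tan 48° / sin 75° = 1.1498
δ = arctan(1.1498) = 48.99°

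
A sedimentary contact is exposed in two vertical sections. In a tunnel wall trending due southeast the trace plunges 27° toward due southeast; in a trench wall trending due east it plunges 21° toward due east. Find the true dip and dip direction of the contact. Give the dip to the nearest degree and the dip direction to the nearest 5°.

true dip 27°, dip direction 130°

Represent each trace as a vector plunging at its apparent dip toward its trend (east-north-up frame): v₁ = (0.630, -0.630, -0.454), v₂ = (0.934, 0.000, -0.358).
Cross product v₁ × v₂ gives the pole to the plane: n ∝ (0.226, -0.198, 0.588).
tan δ = √(n_x²+n_y²)/n_z = 0.300/0.588, so δ = 27.0°.
The horizontal component of n points toward azimuth atan2(n_x, n_y) = 131°, the dip direction.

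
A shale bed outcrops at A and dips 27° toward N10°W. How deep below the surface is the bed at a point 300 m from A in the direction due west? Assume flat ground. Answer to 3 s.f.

The hole lies 80° from the dip direction, so the down-dip offset is 300 × cos 80° = 52.09 m.
Depth = down-dip offset × tan(dip) = 52.09 × tan 27° = 52.09 × 0.5095
Depth = 26.54 m

26.5 m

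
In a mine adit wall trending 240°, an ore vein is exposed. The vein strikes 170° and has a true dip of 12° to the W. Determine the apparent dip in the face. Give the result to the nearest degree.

11°

The strike is 170° and the section trends 240°; the acute angle between them is β = 70°.
tan(apparent dip) = tan 12° · sin 70° = 0.1997
apparent dip = arctan 0.1997 = 11.30°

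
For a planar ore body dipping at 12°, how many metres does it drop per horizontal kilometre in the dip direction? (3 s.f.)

drop per km = 1000 × tan 12° = 1000 × 0.2126

213 m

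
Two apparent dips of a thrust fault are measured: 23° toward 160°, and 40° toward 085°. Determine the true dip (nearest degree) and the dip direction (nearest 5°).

true dip 41°, dip direction 100°

Each apparent-dip line lies in the plane. As unit vectors (x east, y north, z up), v₁ plunges 23°→160° and v₂ plunges 40°→085°.
n = v₁ × v₂ = (0.582, -0.096, 0.681) (taken with n_z > 0).
tan δ = √(n_x²+n_y²)/n_z = 0.590/0.681, so δ = 40.9°.
The horizontal component of n points toward azimuth atan2(n_x, n_y) = 99°, the dip direction.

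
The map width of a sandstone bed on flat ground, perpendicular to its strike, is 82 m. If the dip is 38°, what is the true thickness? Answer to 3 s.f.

50.5 m

True thickness t = w · sin(dip) = 82 × sin 38°
t = 82 × 0.6157 = 50.484 m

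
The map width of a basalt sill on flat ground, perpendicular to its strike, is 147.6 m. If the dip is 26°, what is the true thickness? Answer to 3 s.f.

True thickness t = w · sin(dip) = 147.6 × sin 26°
t = 147.6 × 0.4384 = 64.704 m

64.7 m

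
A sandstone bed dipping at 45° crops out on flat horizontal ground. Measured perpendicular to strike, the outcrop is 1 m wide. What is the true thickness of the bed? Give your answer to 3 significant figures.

True thickness t = w · sin(dip) = 1 × sin 45°
t = 1 × 0.7071 = 0.707 m

0.707 m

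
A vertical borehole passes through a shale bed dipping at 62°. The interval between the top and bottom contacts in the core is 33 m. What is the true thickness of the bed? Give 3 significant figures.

15.5 m

True thickness t = h · cos(dip) = 33 × cos 62°
t = 33 × 0.4695 = 15.493 m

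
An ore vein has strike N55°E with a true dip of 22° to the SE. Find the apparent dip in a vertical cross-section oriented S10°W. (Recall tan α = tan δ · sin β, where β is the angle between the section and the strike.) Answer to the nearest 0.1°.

The section lies 45° from the strike.
tan(apparent dip) = tan 22° · sin 45° = 0.2857
α = arctan(0.2857) = 15.94°

15.9°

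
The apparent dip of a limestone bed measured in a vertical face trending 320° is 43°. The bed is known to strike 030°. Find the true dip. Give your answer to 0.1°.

The section is 70° from the strike.
tan δ = tan α / sin β = tan 43° / sin 70° = 0.9325 / 0.9397 = 0.9924
δ = arctan(0.9924) = 44.78°

44.8°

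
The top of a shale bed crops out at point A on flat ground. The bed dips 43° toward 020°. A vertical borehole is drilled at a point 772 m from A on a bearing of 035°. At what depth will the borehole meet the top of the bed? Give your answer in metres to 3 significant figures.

695 m

The hole lies 15° from the dip direction, so the down-dip offset is 772 × cos 15° = 745.69 m.
Depth = down-dip offset × tan(dip) = 745.69 × tan 43° = 745.69 × 0.9325
Depth = 695.37 m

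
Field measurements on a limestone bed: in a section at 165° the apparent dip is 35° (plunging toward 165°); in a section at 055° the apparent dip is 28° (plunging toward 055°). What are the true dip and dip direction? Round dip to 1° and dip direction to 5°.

true dip 47°, dip direction 115°

Represent each trace as a vector plunging at its apparent dip toward its trend (east-north-up frame): v₁ = (0.212, -0.791, -0.574), v₂ = (0.723, 0.506, -0.469).
The plane normal is n = v₁ × v₂ ∝ (0.662, -0.315, 0.680).
Dip δ = arctan(|n_h|/n_z) = arctan(0.733/0.680) = 47.2°.
Dip direction = azimuth of (n_x, n_y) = atan2(0.662, -0.315) = 115°.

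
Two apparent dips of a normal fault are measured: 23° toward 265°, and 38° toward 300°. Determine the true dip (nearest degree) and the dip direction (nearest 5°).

Represent each trace as a vector plunging at its apparent dip toward its trend (east-north-up frame): v₁ = (-0.917, -0.080, -0.391), v₂ = (-0.682, 0.394, -0.616).
Cross product v₁ × v₂ gives the pole to the plane: n ∝ (-0.203, 0.298, 0.416).
True dip = arccos(n_z / |n|) = arccos(0.7556) = 40.9°.
Dip direction = atan2(-0.203, 0.298) = 326° (azimuth of n's horizontal projection).

true dip 41°, dip direction 325°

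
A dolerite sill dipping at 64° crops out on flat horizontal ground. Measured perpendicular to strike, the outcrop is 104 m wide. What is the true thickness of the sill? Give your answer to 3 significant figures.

True thickness t = w · sin(dip) = 104 × sin 64°
t = 104 × 0.8988 = 93.475 m

93.5 m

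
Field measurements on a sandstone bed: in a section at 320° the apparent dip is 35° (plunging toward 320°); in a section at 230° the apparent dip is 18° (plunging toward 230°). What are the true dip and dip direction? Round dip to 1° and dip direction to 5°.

Each apparent-dip line lies in the plane. As unit vectors (x east, y north, z up), v₁ plunges 35°→320° and v₂ plunges 18°→230°.
Cross product v₁ × v₂ gives the pole to the plane: n ∝ (-0.545, 0.255, 0.779).
tan δ = √(n_x²+n_y²)/n_z = 0.601/0.779, so δ = 37.7°.
Dip direction = azimuth of (n_x, n_y) = atan2(-0.545, 0.255) = 295°.

true dip 38°, dip direction 295°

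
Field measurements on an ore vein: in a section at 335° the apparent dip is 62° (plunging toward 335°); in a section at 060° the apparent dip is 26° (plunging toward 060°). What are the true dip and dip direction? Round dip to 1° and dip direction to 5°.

Represent each trace as a vector plunging at its apparent dip toward its trend (east-north-up frame): v₁ = (-0.198, 0.425, -0.883), v₂ = (0.778, 0.449, -0.438).
The plane normal is n = v₁ × v₂ ∝ (-0.210, 0.774, 0.420).
Dip δ = arctan(|n_h|/n_z) = arctan(0.802/0.420) = 62.3°.
The horizontal component of n points toward azimuth atan2(n_x, n_y) = 345°, the dip direction.

true dip 62°, dip direction 345°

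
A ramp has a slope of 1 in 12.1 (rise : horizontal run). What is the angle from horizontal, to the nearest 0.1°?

tan θ = 1/12.1 = 0.0826
θ = arctan(0.0826) = 4.72°

4.7°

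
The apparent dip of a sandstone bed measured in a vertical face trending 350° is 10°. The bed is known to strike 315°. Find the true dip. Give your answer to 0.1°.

The section is 35° from the strike.
tan δ = tan α / sin β = tan 10° / sin 35° = 0.1763 / 0.5736 = 0.3074
true dip = arctan 0.3074 = 17.09°

17.1°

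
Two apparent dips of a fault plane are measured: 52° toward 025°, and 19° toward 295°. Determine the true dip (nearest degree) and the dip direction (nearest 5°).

The two traces are lines in the plane: v₁ = (sin 25°·cos 52°, cos 25°·cos 52°, −sin 52°), v₂ = (sin 295°·cos 19°, cos 295°·cos 19°, −sin 19°).
n = v₁ × v₂ = (0.133, 0.760, 0.582) (taken with n_z > 0).
True dip = arccos(n_z / |n|) = arccos(0.6023) = 53.0°.
Dip direction = azimuth of (n_x, n_y) = atan2(0.133, 0.760) = 10°.

true dip 53°, dip direction 010°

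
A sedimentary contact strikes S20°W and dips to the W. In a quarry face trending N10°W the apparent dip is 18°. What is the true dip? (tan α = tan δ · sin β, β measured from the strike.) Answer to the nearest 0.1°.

33.0°

β = acute angle between strike S20°W and section N10°W = 30°.
tan(true dip) = tan 18° / sin 30° = 0.6498
true dip = arctan 0.6498 = 33.02°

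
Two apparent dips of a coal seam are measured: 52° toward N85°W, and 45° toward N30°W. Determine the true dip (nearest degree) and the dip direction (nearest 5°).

true dip 53°, dip direction 290°

The two traces are lines in the plane: v₁ = (sin 275°·cos 52°, cos 275°·cos 52°, −sin 52°), v₂ = (sin 330°·cos 45°, cos 330°·cos 45°, −sin 45°).
Cross product v₁ × v₂ gives the pole to the plane: n ∝ (-0.445, 0.155, 0.357).
Dip δ = arctan(|n_h|/n_z) = arctan(0.471/0.357) = 52.9°.
Dip direction = atan2(-0.445, 0.155) = 289° (azimuth of n's horizontal projection).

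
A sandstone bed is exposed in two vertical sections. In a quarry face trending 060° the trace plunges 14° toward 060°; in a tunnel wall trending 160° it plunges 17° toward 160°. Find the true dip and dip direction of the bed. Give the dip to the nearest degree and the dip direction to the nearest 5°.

true dip 23°, dip direction 115°

Each apparent-dip line lies in the plane. As unit vectors (x east, y north, z up), v₁ plunges 14°→060° and v₂ plunges 17°→160°.
n = v₁ × v₂ = (0.359, -0.167, 0.914) (taken with n_z > 0).
Dip δ = arctan(|n_h|/n_z) = arctan(0.396/0.914) = 23.4°.
The horizontal component of n points toward azimuth atan2(n_x, n_y) = 115°, the dip direction.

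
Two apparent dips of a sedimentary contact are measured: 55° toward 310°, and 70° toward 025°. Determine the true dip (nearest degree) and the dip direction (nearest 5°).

The two traces are lines in the plane: v₁ = (sin 310°·cos 55°, cos 310°·cos 55°, −sin 55°), v₂ = (sin 25°·cos 70°, cos 25°·cos 70°, −sin 70°).
n = v₁ × v₂ = (0.093, 0.531, 0.189) (taken with n_z > 0).
tan δ = √(n_x²+n_y²)/n_z = 0.539/0.189, so δ = 70.6°.
Dip direction = azimuth of (n_x, n_y) = atan2(0.093, 0.531) = 10°.

true dip 71°, dip direction 010°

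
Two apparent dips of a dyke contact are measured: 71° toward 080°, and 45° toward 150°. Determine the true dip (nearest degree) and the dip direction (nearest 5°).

Represent each trace as a vector plunging at its apparent dip toward its trend (east-north-up frame): v₁ = (0.321, 0.057, -0.946), v₂ = (0.354, -0.612, -0.707).
n = v₁ × v₂ = (0.619, 0.108, 0.216) (taken with n_z > 0).
tan δ = √(n_x²+n_y²)/n_z = 0.628/0.216, so δ = 71.0°.
The horizontal component of n points toward azimuth atan2(n_x, n_y) = 80°, the dip direction.

true dip 71°, dip direction 080°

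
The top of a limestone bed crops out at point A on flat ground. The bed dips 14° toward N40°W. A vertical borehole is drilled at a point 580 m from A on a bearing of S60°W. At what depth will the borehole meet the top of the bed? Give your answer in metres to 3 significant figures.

25.1 m

The hole lies 80° from the dip direction, so the down-dip offset is 580 × cos 80° = 100.72 m.
Depth = down-dip offset × tan(dip) = 100.72 × tan 14° = 100.72 × 0.2493
Depth = 25.11 m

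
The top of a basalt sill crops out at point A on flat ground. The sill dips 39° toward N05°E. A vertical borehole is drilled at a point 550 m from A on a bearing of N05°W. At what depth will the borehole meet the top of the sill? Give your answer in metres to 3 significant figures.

The hole lies 10° from the dip direction, so the down-dip offset is 550 × cos 10° = 541.64 m.
Depth = down-dip offset × tan(dip) = 541.64 × tan 39° = 541.64 × 0.8098
Depth = 438.61 m

439 m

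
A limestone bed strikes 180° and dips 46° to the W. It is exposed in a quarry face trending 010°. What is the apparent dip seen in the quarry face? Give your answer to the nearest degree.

The section lies 10° from the strike.
tan α = tan 46° × sin 10° = 1.0355 × 0.1736 = 0.1798
apparent dip = arctan 0.1798 = 10.19°

10°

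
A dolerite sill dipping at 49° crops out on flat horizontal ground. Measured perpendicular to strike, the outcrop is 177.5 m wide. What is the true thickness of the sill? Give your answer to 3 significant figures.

134 m

True thickness t = w · sin(dip) = 177.5 × sin 49°
t = 177.5 × 0.7547 = 133.961 m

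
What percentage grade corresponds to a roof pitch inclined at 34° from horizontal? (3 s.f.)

grade % = 100 × tan 34° = 100 × 0.6745

67.5%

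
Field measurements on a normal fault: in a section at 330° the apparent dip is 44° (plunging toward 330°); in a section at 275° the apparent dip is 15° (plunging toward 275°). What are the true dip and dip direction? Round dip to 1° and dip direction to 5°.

true dip 46°, dip direction 350°

Each apparent-dip line lies in the plane. As unit vectors (x east, y north, z up), v₁ plunges 44°→330° and v₂ plunges 15°→275°.
Cross product v₁ × v₂ gives the pole to the plane: n ∝ (-0.103, 0.575, 0.569).
True dip = arccos(n_z / |n|) = arccos(0.6977) = 45.8°.
Dip direction = atan2(-0.103, 0.575) = 350° (azimuth of n's horizontal projection).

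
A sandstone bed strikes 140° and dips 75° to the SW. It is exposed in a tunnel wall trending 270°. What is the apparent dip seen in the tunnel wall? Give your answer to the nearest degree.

71°

Angle between strike (140°) and section (270°): β = 50°.
tan α = tan 75° × sin 50° = 3.7321 × 0.7660 = 2.8589
α = arctan(2.8589) = 70.72°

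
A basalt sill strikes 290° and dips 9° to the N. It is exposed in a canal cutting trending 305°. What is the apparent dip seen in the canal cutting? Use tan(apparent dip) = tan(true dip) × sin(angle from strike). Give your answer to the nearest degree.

2°

The section lies 15° from the strike.
tan α = tan 9° × sin 15° = 0.1584 × 0.2588 = 0.0410
apparent dip = arctan 0.0410 = 2.35°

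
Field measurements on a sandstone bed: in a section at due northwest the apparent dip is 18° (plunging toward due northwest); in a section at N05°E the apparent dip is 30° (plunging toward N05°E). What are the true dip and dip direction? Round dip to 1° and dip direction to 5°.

true dip 30°, dip direction 010°

Represent each trace as a vector plunging at its apparent dip toward its trend (east-north-up frame): v₁ = (-0.672, 0.672, -0.309), v₂ = (0.075, 0.863, -0.500).
n = v₁ × v₂ = (0.070, 0.360, 0.631) (taken with n_z > 0).
tan δ = √(n_x²+n_y²)/n_z = 0.366/0.631, so δ = 30.1°.
Dip direction = atan2(0.070, 0.360) = 11° (azimuth of n's horizontal projection).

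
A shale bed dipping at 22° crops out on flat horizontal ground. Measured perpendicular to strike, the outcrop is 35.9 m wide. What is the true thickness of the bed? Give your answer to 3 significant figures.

13.4 m

True thickness t = w · sin(dip) = 35.9 × sin 22°
t = 35.9 × 0.3746 = 13.448 m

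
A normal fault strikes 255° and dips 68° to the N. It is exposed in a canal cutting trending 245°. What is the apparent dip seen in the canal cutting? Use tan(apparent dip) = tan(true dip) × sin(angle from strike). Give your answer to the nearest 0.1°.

Angle between strike (255°) and section (245°): β = 10°.
tan α = tan 68° × sin 10° = 2.4751 × 0.1736 = 0.4298
apparent dip = arctan 0.4298 = 23.26°

23.3°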